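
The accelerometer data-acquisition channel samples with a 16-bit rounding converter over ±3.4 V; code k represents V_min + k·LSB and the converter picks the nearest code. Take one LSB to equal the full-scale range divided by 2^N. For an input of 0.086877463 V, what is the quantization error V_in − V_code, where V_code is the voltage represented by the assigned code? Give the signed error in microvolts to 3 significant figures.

The full-scale span is 3.4 − (-3.4) = 6.8 V. LSB = 6.8 V / 2^16 ≈ 103.8 µV.
(0.086877463 − (-3.4)) / LSB = 3.486877463 × 65536/6.8 = 33605.2943. Nearest integer: k = 33605.
V_code = -3.4 + (33605/65536) × 6.8 = 0.086846923828 V.
V_in − V_code = 0.086877463 − (0.086846923828) = +30.5 µV.

+30.5 µV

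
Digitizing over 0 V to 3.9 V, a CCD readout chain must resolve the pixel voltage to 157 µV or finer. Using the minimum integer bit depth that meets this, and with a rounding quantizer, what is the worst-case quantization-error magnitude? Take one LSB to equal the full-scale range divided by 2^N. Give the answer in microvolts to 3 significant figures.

Range is 3.9 V.
Levels needed ≥ 3.9/157 µV = 24840. 2^15 = 32768 suffices, so N_min = 15.
Step size = 3.9/32768 V = 119.02 µV.
Half an LSB is 59.5 µV.

59.5 µV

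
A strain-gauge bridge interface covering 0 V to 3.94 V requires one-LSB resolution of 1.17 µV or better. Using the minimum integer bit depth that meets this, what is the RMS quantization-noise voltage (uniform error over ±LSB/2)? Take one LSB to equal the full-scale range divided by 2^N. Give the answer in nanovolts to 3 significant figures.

Span = 3.94 V.
Levels needed ≥ 3.94/1.17 µV = 3.368e6. 2^22 = 4194304 suffices, so N_min = 22.
One LSB is 3.94 V / 4194304 = 0.93937 µV.
RMS noise = LSB/√12 = 271 nV.

271 nV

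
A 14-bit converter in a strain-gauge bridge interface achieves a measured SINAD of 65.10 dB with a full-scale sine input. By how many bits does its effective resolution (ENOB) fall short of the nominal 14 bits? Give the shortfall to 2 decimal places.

Effective bits = (65.10 − 1.76)/6.02 = 10.5216.
Lost resolution: 14 − 10.5216 = 3.4784 bits.

3.48 bits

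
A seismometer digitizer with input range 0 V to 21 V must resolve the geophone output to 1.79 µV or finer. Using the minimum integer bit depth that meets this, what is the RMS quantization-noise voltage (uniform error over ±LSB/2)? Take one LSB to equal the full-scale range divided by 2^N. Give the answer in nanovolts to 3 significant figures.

361 nV

V_FS = 21 V.
21 V / 1.79 µV = 1.173e7. Since 2^23 = 8388608 and 2^24 = 16777216, N = 24.
LSB = 21 V ÷ 2^24 = 21/16777216 V = 1.2517 µV.
σ_q = LSB/√12 = 1.2517 µV/3.4641 = 361 nV.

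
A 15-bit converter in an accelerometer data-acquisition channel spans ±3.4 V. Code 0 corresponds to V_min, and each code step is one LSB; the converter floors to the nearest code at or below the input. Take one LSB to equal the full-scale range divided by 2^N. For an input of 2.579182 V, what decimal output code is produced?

28812

Span: 3.4 V − (-3.4 V) = 6.8 V. LSB = 6.8 V / 2^15 ≈ 207.5 µV.
(V_in − V_min) × 2^15/range = (2.579182 − (-3.4)) × 32768/6.8 = 28812.623.
Floor → code = 28812.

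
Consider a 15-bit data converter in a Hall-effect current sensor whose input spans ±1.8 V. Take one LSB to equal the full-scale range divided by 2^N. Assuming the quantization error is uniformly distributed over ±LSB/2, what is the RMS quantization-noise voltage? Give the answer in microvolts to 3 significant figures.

31.7 µV

Range = 1.8 − (-1.8) = 3.6 V.
Step size = 3.6/32768 V = 109.86 µV.
σ_q = LSB/√12 = 109.86 µV/3.4641 = 31.7 µV.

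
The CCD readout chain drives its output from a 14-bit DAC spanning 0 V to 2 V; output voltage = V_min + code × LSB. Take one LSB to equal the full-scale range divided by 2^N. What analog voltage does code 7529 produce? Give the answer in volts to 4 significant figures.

Span = 2 V. LSB = 2 V / 2^14.
V_out = V_min + code × LSB = 0 V + 7529 × 2 V / 16384
      = 0 V + 0.919067 V = 0.919067 V.

0.9191 V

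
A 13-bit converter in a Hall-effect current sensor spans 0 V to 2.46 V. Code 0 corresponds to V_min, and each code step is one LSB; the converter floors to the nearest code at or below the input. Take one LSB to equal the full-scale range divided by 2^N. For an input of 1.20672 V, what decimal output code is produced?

Range is 2.46 V. LSB = 2.46 V / 2^13 ≈ 300.3 µV.
(V_in − V_min) × 2^13/range = (1.20672 − (0)) × 8192/2.46 = 4018.476.
Floor → code = 4018.

4018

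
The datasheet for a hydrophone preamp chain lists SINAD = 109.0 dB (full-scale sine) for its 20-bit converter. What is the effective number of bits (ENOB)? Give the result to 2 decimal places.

17.81 bits

(109.0 − 1.76) / 6.02 = 107.24/6.02 = 17.8140 effective bits.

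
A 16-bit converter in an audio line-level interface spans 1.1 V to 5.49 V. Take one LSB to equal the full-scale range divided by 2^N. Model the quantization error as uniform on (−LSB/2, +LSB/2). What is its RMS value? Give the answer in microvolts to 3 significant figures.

Full-scale range = 5.49 V − (1.1 V) = 4.39 V.
One LSB is 4.39 V / 65536 = 66.986 µV.
σ_q = LSB/√12 = 66.986 µV/3.4641 = 19.3 µV.

19.3 µV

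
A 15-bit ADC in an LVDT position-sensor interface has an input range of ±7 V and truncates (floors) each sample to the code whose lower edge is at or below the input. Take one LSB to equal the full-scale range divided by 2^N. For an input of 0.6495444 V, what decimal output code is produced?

Range = 7 − (-7) = 14 V. LSB = 14 V / 2^15 ≈ 427.2 µV.
(V_in − V_min) × 2^15/range = (0.6495444 − (-7)) × 32768/14 = 17904.305.
Floor → code = 17904.

17904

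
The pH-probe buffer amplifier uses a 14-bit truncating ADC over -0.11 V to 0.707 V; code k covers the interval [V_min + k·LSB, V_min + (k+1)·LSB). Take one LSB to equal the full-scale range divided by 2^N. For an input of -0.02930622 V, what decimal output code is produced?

1618

The full-scale span is 0.707 − (-0.11) = 0.817 V. LSB = 0.817 V / 2^14 ≈ 49.87 µV.
(V_in − V_min) × 2^14/range = (-0.02930622 − (-0.11)) × 16384/0.817 = 1618.221.
Floor → code = 1618.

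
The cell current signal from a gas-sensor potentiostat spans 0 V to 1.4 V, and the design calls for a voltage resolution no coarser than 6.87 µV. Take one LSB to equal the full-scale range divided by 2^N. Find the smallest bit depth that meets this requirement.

Full-scale range = 1.4 V.
Required number of levels: 1.4/6.87 µV = 203780; smallest N with 2^N ≥ that is 18.

18 bits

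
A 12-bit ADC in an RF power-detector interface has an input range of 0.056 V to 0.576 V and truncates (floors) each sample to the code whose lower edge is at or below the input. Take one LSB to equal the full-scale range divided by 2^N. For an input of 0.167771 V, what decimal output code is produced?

Span: 0.576 V − (0.056 V) = 0.52 V. LSB = 0.52 V / 2^12 ≈ 127.0 µV.
V_in − V_min = 0.167771 − (0.056) = 0.111771 V.
Divide by LSB: 0.111771 × 4096/0.52 = 880.4116.
Truncating gives code 880.

880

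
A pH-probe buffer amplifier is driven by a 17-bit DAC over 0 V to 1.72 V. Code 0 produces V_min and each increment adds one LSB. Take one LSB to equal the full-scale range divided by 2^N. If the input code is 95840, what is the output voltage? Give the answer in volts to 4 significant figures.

1.258 V

V_FS = 1.72 V. LSB = 1.72 V / 2^17.
V_out = V_min + code × LSB = 0 V + 95840 × 1.72 V / 131072
      = 0 V + 1.25767 V = 1.25767 V.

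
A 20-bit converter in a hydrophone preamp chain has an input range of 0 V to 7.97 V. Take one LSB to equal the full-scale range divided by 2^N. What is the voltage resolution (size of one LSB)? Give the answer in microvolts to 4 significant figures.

7.601 µV

Full-scale range = 7.97 V.
2^20 = 1048576 levels.
Step size = 7.97/1048576 V = 7.601 µV.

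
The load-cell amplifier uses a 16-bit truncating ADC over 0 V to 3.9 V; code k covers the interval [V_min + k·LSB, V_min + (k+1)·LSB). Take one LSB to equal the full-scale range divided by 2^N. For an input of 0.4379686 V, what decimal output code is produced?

Full-scale range = 3.9 V. LSB = 3.9 V / 2^16 ≈ 59.51 µV.
V_in − V_min = 0.4379686 − (0) = 0.4379686 V.
Divide by LSB: 0.4379686 × 65536/3.9 = 7359.6693.
Truncating gives code 7359.

7359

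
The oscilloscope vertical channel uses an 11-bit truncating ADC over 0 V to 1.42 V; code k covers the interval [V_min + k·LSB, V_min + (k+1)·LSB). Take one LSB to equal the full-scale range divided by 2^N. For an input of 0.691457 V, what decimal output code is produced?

997

Span = 1.42 V. LSB = 1.42 V / 2^11 ≈ 0.6934 mV.
(V_in − V_min) × 2^11/range = (0.691457 − (0)) × 2048/1.42 = 997.256.
Floor → code = 997.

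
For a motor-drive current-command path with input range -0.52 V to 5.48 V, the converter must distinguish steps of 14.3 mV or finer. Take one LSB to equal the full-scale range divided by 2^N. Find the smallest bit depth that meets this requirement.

The full-scale span is 5.48 − (-0.52) = 6 V.
Need 2^N ≥ 6 V / 14.3 mV = 419.6 → N_min = 9.

9 bits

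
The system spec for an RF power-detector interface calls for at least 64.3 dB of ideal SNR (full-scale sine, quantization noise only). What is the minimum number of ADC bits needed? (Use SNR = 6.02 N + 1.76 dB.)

11 bits

Solving 6.02 N ≥ 64.3 − 1.76: N ≥ 10.389. Round up → N = 11.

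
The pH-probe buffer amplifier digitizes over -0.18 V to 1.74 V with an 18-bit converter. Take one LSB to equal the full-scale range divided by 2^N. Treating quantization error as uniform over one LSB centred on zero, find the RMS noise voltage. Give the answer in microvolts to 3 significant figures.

2.11 µV

Full-scale range = 1.74 V − (-0.18 V) = 1.92 V.
LSB = 1.92 V / 2^18 = 7.3242 µV.
For a uniform distribution on [−LSB/2, +LSB/2], V_rms = LSB/√12 = 7.3242 µV/3.4641 = 2.11 µV.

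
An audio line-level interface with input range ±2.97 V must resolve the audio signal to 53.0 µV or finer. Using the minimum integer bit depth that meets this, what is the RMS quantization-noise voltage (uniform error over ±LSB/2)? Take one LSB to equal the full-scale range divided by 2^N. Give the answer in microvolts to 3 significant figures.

Span: 2.97 V − (-2.97 V) = 5.94 V.
Required number of levels: 5.94/53.0 µV = 112080; smallest N with 2^N ≥ that is 17.
Step size = 5.94/131072 V = 45.319 µV.
RMS noise = LSB/√12 = 13.1 µV.

13.1 µV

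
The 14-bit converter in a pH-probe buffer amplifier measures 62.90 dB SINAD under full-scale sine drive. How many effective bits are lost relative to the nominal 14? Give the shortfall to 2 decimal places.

N_eff = (62.90 − 1.76)/6.02 = 10.1561 bits.
14 − 10.1561 = 3.84 bits below nominal.

3.84 bits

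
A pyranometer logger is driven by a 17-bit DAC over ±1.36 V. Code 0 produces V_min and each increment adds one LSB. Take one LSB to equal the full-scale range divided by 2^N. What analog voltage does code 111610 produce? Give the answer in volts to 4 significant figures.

Full-scale range = 1.36 V − (-1.36 V) = 2.72 V. LSB = 2.72 V / 2^17.
V_out = V_min + code × LSB = -1.36 V + 111610 × 2.72 V / 131072
      = -1.36 V + 2.31613 V = 0.956125 V.

0.9561 V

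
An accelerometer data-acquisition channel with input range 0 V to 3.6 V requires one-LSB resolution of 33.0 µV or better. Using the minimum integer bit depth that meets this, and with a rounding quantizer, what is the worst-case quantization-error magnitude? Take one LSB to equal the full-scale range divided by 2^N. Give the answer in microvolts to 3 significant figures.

13.7 µV

Span = 3.6 V.
3.6 V / 33.0 µV = 109100. Since 2^16 = 65536 and 2^17 = 131072, N = 17.
One LSB is 3.6 V / 131072 = 27.466 µV.
Half an LSB is 13.7 µV.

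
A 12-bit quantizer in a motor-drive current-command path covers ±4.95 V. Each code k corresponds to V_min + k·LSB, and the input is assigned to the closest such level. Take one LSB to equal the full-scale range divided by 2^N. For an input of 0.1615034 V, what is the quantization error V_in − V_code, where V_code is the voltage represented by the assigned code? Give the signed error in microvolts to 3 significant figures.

The full-scale span is 4.95 − (-4.95) = 9.9 V. LSB = 9.9 V / 2^12 ≈ 2.417 mV.
Position in LSBs: (0.1615034 − (-4.95)) × 4096/9.9 = 2114.8200; rounding gives k = 2115.
V_code = V_min + k × range/2^12 = -4.95 + 2115 × 9.9/4096 = 0.1619384766 V.
Error = V_in − V_code = 0.1615034 − (0.1619384766) = −435 µV.

−435 µV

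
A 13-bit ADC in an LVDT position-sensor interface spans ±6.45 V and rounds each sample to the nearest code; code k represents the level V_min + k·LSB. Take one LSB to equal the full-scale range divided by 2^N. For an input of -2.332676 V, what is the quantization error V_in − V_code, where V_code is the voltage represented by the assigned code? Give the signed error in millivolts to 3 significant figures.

Full-scale range = 6.45 V − (-6.45 V) = 12.9 V. LSB = 12.9 V / 2^13 ≈ 1.575 mV.
(-2.332676 − (-6.45)) / LSB = 4.117324 × 8192/12.9 = 2614.6603. Nearest integer: k = 2615.
V_code = -6.45 + (2615/8192) × 12.9 = -2.332141113 V.
e = -2.332676 − (-2.332141113) = −0.535 mV.

−0.535 mV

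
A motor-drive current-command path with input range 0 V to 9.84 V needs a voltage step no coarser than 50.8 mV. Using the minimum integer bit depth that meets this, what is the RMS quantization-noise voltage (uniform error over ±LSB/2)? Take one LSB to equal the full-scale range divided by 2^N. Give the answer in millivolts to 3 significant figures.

Span = 9.84 V.
Need 2^N ≥ 9.84 V / 50.8 mV = 193.7 → N_min = 8.
One LSB is 9.84 V / 256 = 38.438 mV.
V_rms = LSB/√12 = 11.1 mV.

11.1 mV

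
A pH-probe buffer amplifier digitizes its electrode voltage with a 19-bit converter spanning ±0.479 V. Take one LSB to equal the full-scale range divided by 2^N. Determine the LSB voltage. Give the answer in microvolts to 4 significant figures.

1.827 µV

Range = 0.479 − (-0.479) = 0.958 V.
There are 2^19 = 524288 steps.
Step size = 0.958/524288 V = 1.827 µV.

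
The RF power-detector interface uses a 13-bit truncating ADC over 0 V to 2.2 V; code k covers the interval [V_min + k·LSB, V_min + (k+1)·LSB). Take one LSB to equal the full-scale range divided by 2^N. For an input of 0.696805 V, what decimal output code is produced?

2594

Range is 2.2 V. LSB = 2.2 V / 2^13 ≈ 268.6 µV.
code = ⌊(V_in − V_min)/LSB⌋ = ⌊(V_in − V_min) × 2^13 / range⌋
     = ⌊(0.696805 − (0)) × 8192 / 2.2⌋ = ⌊0.696805 × 8192/2.2⌋
     = ⌊2594.648⌋ = 2594.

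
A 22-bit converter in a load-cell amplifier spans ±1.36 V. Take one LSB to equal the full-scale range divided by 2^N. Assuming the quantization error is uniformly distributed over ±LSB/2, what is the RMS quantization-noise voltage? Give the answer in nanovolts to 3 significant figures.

187 nV

Span: 1.36 V − (-1.36 V) = 2.72 V.
One LSB is 2.72 V / 4194304 = 0.64850 µV.
RMS of a uniform error over width LSB is LSB/√12 = 187 nV.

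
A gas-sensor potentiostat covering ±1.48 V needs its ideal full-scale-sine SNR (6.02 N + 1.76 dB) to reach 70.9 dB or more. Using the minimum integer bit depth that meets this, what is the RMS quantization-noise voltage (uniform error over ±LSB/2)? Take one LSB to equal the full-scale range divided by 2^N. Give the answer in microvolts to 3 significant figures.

Range = 1.48 − (-1.48) = 2.96 V.
N ≥ (70.9 − 1.76)/6.02 = 11.485 → N_min = 12.
One LSB is 2.96 V / 4096 = 0.72266 mV.
V_rms = LSB/√12 = 209 µV.

209 µV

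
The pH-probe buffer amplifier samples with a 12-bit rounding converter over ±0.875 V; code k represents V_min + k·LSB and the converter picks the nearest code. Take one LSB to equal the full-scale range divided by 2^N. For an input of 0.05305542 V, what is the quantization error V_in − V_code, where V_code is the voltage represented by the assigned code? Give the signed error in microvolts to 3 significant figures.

+76.9 µV

The full-scale span is 0.875 − (-0.875) = 1.75 V. LSB = 1.75 V / 2^12 ≈ 427.2 µV.
(V_in − V_min)/LSB = (0.05305542 − (-0.875)) × 4096/1.75 = 2172.1800 → nearest code k = 2172.
Reconstructed level: -0.875 + 2172 × 1.75/4096 V = 0.05297851563 V.
e = 0.05305542 − (0.05297851563) = +76.9 µV.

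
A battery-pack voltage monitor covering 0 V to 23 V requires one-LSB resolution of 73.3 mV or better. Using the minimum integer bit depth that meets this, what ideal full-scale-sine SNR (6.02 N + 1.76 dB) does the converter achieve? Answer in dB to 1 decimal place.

Full-scale range = 23 V.
23 V / 73.3 mV = 313.8. Since 2^8 = 256 and 2^9 = 512, N = 9.
SNR = 6.02 × 9 + 1.76 = 55.94 dB.

55.9 dB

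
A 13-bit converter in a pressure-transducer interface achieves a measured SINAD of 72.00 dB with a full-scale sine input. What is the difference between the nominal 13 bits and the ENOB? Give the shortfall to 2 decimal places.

1.33 bits

ENOB = (SINAD − 1.76)/6.02 = (72.00 − 1.76)/6.02 = 11.6678 bits.
Shortfall = 13 − 11.6678 = 1.3322 bits.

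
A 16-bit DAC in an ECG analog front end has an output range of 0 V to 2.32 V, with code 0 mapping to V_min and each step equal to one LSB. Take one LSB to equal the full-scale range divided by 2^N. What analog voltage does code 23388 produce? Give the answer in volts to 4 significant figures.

Range is 2.32 V. LSB = 2.32 V / 2^16.
V_out = 0 + 23388 × (2.32/65536) V
      = 0 + 0.827944 = 0.827944 V.

0.8279 V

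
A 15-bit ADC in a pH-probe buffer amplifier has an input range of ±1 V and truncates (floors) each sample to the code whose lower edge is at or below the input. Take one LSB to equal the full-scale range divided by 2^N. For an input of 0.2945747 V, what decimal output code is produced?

21210

The full-scale span is 1 − (-1) = 2 V. LSB = 2 V / 2^15 ≈ 61.04 µV.
code = ⌊(V_in − V_min)/LSB⌋ = ⌊(V_in − V_min) × 2^15 / range⌋
     = ⌊(0.2945747 − (-1)) × 32768 / 2⌋ = ⌊1.2945747 × 32768/2⌋
     = ⌊21210.312⌋ = 21210.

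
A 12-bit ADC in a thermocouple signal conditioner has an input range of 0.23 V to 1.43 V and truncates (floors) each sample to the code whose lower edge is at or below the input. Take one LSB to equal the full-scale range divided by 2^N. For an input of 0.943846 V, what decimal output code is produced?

Range = 1.43 − (0.23) = 1.2 V. LSB = 1.2 V / 2^12 ≈ 293.0 µV.
code = ⌊(V_in − V_min)/LSB⌋ = ⌊(V_in − V_min) × 2^12 / range⌋
     = ⌊(0.943846 − (0.23)) × 4096 / 1.2⌋ = ⌊0.713846 × 4096/1.2⌋
     = ⌊2436.594⌋ = 2436.

2436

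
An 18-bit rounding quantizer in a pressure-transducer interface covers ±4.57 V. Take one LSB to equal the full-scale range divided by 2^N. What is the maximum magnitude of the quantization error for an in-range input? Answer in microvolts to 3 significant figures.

17.4 µV

Span: 4.57 V − (-4.57 V) = 9.14 V.
LSB = 9.14 V / 2^18 = 34.866 µV.
|e|_max = LSB/2 = 17.4 µV.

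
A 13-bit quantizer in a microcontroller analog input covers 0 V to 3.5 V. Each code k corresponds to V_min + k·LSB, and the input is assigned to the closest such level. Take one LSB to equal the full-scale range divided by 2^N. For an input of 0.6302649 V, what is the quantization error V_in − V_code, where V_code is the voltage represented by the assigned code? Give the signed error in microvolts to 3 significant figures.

+76.9 µV

Range is 3.5 V. LSB = 3.5 V / 2^13 ≈ 427.2 µV.
(V_in − V_min)/LSB = (0.6302649 − (0)) × 8192/3.5 = 1475.1800 → nearest code k = 1475.
V_code = V_min + k × range/2^13 = 0 + 1475 × 3.5/8192 = 0.6301879883 V.
e = 0.6302649 − (0.6301879883) = +76.9 µV.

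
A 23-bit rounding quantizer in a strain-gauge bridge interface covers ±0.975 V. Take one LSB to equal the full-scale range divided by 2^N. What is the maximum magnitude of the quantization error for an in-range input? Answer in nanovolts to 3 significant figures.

Range = 0.975 − (-0.975) = 1.95 V.
One LSB is 1.95 V / 8388608 = 232.46 nV.
A rounding quantizer has |error| ≤ LSB/2 = 116 nV.

116 nV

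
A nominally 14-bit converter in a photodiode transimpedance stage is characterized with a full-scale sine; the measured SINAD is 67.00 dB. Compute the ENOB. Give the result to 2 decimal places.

10.84 bits

ENOB = (SINAD − 1.76) / 6.02 = (67.00 − 1.76) / 6.02 = 65.24 / 6.02 = 10.8372.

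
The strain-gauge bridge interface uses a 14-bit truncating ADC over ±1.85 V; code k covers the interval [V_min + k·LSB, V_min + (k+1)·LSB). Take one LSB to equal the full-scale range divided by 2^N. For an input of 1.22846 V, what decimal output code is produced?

13631

Span: 1.85 V − (-1.85 V) = 3.7 V. LSB = 3.7 V / 2^14 ≈ 225.8 µV.
code = ⌊(V_in − V_min)/LSB⌋ = ⌊(V_in − V_min) × 2^14 / range⌋
     = ⌊(1.22846 − (-1.85)) × 16384 / 3.7⌋ = ⌊3.07846 × 16384/3.7⌋
     = ⌊13631.754⌋ = 13631.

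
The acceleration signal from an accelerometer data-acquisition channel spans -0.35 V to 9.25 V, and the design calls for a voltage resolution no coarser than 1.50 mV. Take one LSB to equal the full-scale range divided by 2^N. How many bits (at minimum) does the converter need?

The full-scale span is 9.25 − (-0.35) = 9.6 V.
Levels needed ≥ 9.6/1.50 mV = 6400. 2^13 = 8192 suffices, so N_min = 13.

13 bits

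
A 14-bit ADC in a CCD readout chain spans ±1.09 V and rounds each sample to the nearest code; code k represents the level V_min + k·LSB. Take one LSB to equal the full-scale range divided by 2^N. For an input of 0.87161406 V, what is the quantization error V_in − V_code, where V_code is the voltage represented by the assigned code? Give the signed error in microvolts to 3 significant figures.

Span: 1.09 V − (-1.09 V) = 2.18 V. LSB = 2.18 V / 2^14 ≈ 133.1 µV.
Position in LSBs: (0.87161406 − (-1.09)) × 16384/2.18 = 14742.6994; rounding gives k = 14743.
Reconstructed level: -1.09 + 14743 × 2.18/16384 V = 0.87165405273 V.
e = 0.87161406 − (0.87165405273) = −40.0 µV.

−40.0 µV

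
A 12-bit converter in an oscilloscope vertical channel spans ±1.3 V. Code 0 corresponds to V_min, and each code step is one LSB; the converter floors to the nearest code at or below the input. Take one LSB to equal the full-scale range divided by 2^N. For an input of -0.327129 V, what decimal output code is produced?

Range = 1.3 − (-1.3) = 2.6 V. LSB = 2.6 V / 2^12 ≈ 0.6348 mV.
code = ⌊(V_in − V_min)/LSB⌋ = ⌊(V_in − V_min) × 2^12 / range⌋
     = ⌊(-0.327129 − (-1.3)) × 4096 / 2.6⌋ = ⌊0.972871 × 4096/2.6⌋
     = ⌊1532.646⌋ = 1532.

1532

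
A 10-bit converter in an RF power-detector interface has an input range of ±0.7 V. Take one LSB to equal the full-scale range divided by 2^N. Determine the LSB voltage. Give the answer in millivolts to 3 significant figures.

1.37 mV

The full-scale span is 0.7 − (-0.7) = 1.4 V.
2^10 = 1024 levels.
LSB = 1.4 V ÷ 2^10 = 1.4/1024 V = 1.37 mV.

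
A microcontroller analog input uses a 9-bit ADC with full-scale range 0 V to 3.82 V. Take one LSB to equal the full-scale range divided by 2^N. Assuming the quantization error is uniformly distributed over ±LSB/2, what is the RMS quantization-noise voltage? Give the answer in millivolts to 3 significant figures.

Full-scale range = 3.82 V.
Step size = 3.82/512 V = 7.4609 mV.
For a uniform distribution on [−LSB/2, +LSB/2], V_rms = LSB/√12 = 7.4609 mV/3.4641 = 2.15 mV.

2.15 mV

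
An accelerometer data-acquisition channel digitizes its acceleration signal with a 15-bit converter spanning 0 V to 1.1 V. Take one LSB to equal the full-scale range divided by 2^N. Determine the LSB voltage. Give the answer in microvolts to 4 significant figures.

33.57 µV

Range is 1.1 V.
There are 2^15 = 32768 steps.
LSB = 1.1 V ÷ 2^15 = 1.1/32768 V = 33.57 µV.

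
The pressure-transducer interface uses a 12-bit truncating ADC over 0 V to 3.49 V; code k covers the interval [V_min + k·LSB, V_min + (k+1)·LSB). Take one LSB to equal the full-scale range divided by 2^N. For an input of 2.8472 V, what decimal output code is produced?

3341

V_FS = 3.49 V. LSB = 3.49 V / 2^12 ≈ 0.8521 mV.
code = ⌊(V_in − V_min)/LSB⌋ = ⌊(V_in − V_min) × 2^12 / range⌋
     = ⌊(2.8472 − (0)) × 4096 / 3.49⌋ = ⌊2.8472 × 4096/3.49⌋
     = ⌊3341.585⌋ = 3341.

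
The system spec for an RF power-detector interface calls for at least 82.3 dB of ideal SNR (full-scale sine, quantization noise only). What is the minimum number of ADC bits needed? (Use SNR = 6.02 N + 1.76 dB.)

6.02 N + 1.76 ≥ 82.3 gives N ≥ 13.379, so the minimum integer is 14.

14 bits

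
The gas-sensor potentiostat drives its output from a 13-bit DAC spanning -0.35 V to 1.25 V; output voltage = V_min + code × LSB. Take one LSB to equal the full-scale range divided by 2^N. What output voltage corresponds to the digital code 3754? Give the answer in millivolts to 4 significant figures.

383.2 mV

Full-scale range = 1.25 V − (-0.35 V) = 1.6 V. LSB = 1.6 V / 2^13.
V_out = V_min + code × LSB = -0.35 V + 3754 × 1.6 V / 8192
      = -0.35 V + 0.733203 V = 0.383203 V.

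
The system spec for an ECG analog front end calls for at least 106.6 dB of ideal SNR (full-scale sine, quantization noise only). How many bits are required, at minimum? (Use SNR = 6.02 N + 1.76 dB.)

N ≥ (106.6 − 1.76)/6.02 = 17.415 → N_min = 18.

18 bits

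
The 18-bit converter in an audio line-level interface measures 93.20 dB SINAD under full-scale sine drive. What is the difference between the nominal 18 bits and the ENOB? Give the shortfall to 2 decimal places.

2.81 bits

Effective bits = (93.20 − 1.76)/6.02 = 15.1894.
Lost resolution: 18 − 15.1894 = 2.8106 bits.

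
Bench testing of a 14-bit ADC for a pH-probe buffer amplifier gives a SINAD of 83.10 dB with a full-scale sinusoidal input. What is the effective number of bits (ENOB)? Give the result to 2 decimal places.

13.51 bits

ENOB = (SINAD − 1.76) / 6.02 = (83.10 − 1.76) / 6.02 = 81.34 / 6.02 = 13.5116.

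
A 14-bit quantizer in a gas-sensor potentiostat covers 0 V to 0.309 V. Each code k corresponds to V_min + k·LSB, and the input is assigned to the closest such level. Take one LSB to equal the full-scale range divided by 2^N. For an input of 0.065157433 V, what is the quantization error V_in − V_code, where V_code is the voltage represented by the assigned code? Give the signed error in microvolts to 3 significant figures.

Span = 0.309 V. LSB = 0.309 V / 2^14 ≈ 18.86 µV.
Position in LSBs: (0.065157433 − (0)) × 16384/0.309 = 3454.8200; rounding gives k = 3455.
V_code = 0 + (3455/16384) × 0.309 = 0.065160827637 V.
Error = V_in − V_code = 0.065157433 − (0.065160827637) = −3.39 µV.

−3.39 µV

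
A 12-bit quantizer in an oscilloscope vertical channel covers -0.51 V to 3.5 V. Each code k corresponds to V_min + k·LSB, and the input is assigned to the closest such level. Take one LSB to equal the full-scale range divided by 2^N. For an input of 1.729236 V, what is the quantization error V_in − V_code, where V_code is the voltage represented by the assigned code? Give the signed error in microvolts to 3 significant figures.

+254 µV

The full-scale span is 3.5 − (-0.51) = 4.01 V. LSB = 4.01 V / 2^12 ≈ 0.9790 mV.
(1.729236 − (-0.51)) / LSB = 2.239236 × 4096/4.01 = 2287.2595. Nearest integer: k = 2287.
V_code = -0.51 + (2287/4096) × 4.01 = 1.728981934 V.
V_in − V_code = 1.729236 − (1.728981934) = +254 µV.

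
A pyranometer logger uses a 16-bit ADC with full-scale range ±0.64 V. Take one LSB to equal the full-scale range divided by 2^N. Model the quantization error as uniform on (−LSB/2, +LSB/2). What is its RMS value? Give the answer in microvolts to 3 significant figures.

The full-scale span is 0.64 − (-0.64) = 1.28 V.
One LSB is 1.28 V / 65536 = 19.531 µV.
σ_q = LSB/√12 = 19.531 µV/3.4641 = 5.64 µV.

5.64 µV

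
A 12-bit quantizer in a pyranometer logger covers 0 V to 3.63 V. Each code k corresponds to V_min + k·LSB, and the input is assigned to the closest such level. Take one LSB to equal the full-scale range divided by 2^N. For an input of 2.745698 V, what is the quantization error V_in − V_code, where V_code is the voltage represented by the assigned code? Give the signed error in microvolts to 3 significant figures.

Full-scale range = 3.63 V. LSB = 3.63 V / 2^12 ≈ 0.8862 mV.
(V_in − V_min)/LSB = (2.745698 − (0)) × 4096/3.63 = 3098.1760 → nearest code k = 3098.
Reconstructed level: 0 + 3098 × 3.63/4096 V = 2.745541992 V.
Error = V_in − V_code = 2.745698 − (2.745541992) = +156 µV.

+156 µV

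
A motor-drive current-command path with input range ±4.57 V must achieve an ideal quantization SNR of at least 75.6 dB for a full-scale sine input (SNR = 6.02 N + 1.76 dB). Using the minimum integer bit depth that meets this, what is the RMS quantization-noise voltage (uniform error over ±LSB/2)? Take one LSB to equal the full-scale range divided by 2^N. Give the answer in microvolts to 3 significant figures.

322 µV

Full-scale range = 4.57 V − (-4.57 V) = 9.14 V.
6.02 N + 1.76 ≥ 75.6 gives N ≥ 12.266, so the minimum integer is 13.
Step size = 9.14/8192 V = 1.1157 mV.
V_rms = LSB/√12 = 322 µV.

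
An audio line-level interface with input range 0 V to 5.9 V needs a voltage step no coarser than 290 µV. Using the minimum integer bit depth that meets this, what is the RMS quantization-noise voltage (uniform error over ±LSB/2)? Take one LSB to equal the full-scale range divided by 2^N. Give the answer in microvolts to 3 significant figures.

Range is 5.9 V.
5.9 V / 290 µV = 20340. Since 2^14 = 16384 and 2^15 = 32768, N = 15.
LSB = 5.9 V / 2^15 = 180.05 µV.
V_rms = LSB/√12 = 52.0 µV.

52.0 µV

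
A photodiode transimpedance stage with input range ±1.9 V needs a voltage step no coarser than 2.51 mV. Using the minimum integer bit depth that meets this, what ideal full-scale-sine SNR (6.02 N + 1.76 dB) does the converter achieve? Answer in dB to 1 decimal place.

68.0 dB

Full-scale range = 1.9 V − (-1.9 V) = 3.8 V.
Levels needed ≥ 3.8/2.51 mV = 1514. 2^11 = 2048 suffices, so N_min = 11.
6.02(11) + 1.76 = 67.98 dB.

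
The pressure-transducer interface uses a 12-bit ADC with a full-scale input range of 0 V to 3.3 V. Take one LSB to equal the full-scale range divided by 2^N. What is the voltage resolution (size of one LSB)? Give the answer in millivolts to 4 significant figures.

0.8057 mV

Full-scale range = 3.3 V.
Number of codes = 2^12 = 4096.
LSB = 3.3 V ÷ 2^12 = 3.3/4096 V = 0.8057 mV.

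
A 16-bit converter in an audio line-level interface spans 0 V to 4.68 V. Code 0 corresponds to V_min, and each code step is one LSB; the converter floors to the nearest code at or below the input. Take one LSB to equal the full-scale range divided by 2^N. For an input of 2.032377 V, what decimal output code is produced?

Full-scale range = 4.68 V. LSB = 4.68 V / 2^16 ≈ 71.41 µV.
(V_in − V_min) × 2^16/range = (2.032377 − (0)) × 65536/4.68 = 28460.226.
Floor → code = 28460.

28460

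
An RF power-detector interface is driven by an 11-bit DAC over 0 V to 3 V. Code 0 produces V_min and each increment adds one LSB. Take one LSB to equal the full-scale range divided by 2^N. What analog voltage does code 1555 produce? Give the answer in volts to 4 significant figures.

2.278 V

V_FS = 3 V. LSB = 3 V / 2^11.
Output = V_min + (1555/2048) × range = 0 + 0.759277 × 3 V
      = 0 + 2.27783 = 2.27783 V.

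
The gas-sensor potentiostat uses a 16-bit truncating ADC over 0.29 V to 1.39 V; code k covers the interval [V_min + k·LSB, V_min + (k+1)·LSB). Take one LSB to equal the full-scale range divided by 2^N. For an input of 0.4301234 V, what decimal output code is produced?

The full-scale span is 1.39 − (0.29) = 1.1 V. LSB = 1.1 V / 2^16 ≈ 16.78 µV.
(V_in − V_min) × 2^16/range = (0.4301234 − (0.29)) × 65536/1.1 = 8348.297.
Floor → code = 8348.

8348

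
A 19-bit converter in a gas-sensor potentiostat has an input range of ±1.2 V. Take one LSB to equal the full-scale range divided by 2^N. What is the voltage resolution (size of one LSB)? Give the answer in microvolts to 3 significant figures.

Full-scale range = 1.2 V − (-1.2 V) = 2.4 V.
2^19 = 524288 levels.
One LSB is 2.4 V / 524288 = 4.58 µV.

4.58 µV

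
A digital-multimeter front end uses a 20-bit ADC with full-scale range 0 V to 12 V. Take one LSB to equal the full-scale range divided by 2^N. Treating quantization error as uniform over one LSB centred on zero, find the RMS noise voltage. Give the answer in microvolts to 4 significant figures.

V_FS = 12 V.
LSB = 12 V ÷ 2^20 = 12/1048576 V = 11.4441 µV.
RMS of a uniform error over width LSB is LSB/√12 = 3.304 µV.

3.304 µV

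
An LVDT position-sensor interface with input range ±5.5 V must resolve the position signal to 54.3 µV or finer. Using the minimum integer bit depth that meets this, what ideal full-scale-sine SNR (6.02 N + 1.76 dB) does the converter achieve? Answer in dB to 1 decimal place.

110.1 dB

Span: 5.5 V − (-5.5 V) = 11 V.
Need 2^N ≥ 11 V / 54.3 µV = 202600 → N_min = 18.
6.02(18) + 1.76 = 110.12 dB.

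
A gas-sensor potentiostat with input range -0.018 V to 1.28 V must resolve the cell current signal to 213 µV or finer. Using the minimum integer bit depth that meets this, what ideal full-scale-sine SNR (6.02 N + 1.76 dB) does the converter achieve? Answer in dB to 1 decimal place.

Span: 1.28 V − (-0.018 V) = 1.298 V.
Required number of levels: 1.298/213 µV = 6093.9; smallest N with 2^N ≥ that is 13.
6.02(13) + 1.76 = 80.02 dB.

80.0 dB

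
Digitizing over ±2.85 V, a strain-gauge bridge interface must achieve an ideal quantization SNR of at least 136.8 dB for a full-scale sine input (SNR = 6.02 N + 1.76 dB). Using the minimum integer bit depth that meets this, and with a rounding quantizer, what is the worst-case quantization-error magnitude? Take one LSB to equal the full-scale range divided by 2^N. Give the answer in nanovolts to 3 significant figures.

Range = 2.85 − (-2.85) = 5.7 V.
Solving 6.02 N ≥ 136.8 − 1.76: N ≥ 22.432. Round up → N = 23.
Step size = 5.7/8388608 V = 0.67949 µV.
Half an LSB is 340 nV.

340 nV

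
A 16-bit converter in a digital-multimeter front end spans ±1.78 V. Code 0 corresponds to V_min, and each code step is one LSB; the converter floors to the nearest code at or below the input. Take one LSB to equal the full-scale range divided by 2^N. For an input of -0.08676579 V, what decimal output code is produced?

Span: 1.78 V − (-1.78 V) = 3.56 V. LSB = 3.56 V / 2^16 ≈ 54.32 µV.
V_in − V_min = -0.08676579 − (-1.78) = 1.69323421 V.
Divide by LSB: 1.69323421 × 65536/3.56 = 31170.7295.
Truncating gives code 31170.

31170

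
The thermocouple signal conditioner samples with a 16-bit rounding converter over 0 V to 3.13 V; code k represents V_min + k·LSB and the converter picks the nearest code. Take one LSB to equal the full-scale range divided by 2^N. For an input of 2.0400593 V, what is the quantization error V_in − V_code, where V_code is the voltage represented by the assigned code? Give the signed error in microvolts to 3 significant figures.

−9.52 µV

Full-scale range = 3.13 V. LSB = 3.13 V / 2^16 ≈ 47.76 µV.
Position in LSBs: (2.0400593 − (0)) × 65536/3.13 = 42714.8007; rounding gives k = 42715.
V_code = 0 + (42715/65536) × 3.13 = 2.0400688171 V.
V_in − V_code = 2.0400593 − (2.0400688171) = −9.52 µV.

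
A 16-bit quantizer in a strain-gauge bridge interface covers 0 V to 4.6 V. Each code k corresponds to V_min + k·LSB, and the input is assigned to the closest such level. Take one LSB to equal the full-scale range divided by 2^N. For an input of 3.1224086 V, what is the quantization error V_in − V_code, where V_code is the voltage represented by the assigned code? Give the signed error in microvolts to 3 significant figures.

Full-scale range = 4.6 V. LSB = 4.6 V / 2^16 ≈ 70.19 µV.
(3.1224086 − (0)) / LSB = 3.1224086 × 65536/4.6 = 44484.8196. Nearest integer: k = 44485.
V_code = 0 + (44485/65536) × 4.6 = 3.1224212646 V.
V_in − V_code = 3.1224086 − (3.1224212646) = −12.7 µV.

−12.7 µV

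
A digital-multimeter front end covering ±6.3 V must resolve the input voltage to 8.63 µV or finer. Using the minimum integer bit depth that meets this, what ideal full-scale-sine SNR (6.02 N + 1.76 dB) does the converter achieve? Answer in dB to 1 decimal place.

Full-scale range = 6.3 V − (-6.3 V) = 12.6 V.
12.6 V / 8.63 µV = 1.460e6. Since 2^20 = 1048576 and 2^21 = 2097152, N = 21.
6.02(21) + 1.76 = 128.18 dB.

128.2 dB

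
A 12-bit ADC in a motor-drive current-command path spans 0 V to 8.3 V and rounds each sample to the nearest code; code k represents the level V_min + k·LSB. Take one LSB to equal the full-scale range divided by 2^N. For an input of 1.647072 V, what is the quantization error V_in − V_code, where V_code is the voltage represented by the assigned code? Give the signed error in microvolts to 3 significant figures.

Full-scale range = 8.3 V. LSB = 8.3 V / 2^12 ≈ 2.026 mV.
Position in LSBs: (1.647072 − (0)) × 4096/8.3 = 812.8201; rounding gives k = 813.
Reconstructed level: 0 + 813 × 8.3/4096 V = 1.647436523 V.
V_in − V_code = 1.647072 − (1.647436523) = −365 µV.

−365 µV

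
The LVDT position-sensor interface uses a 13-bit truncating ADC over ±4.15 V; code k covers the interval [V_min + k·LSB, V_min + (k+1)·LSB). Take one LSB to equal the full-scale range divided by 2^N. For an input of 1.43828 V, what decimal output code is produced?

5515

Range = 4.15 − (-4.15) = 8.3 V. LSB = 8.3 V / 2^13 ≈ 1.013 mV.
(V_in − V_min) × 2^13/range = (1.43828 − (-4.15)) × 8192/8.3 = 5515.565.
Floor → code = 5515.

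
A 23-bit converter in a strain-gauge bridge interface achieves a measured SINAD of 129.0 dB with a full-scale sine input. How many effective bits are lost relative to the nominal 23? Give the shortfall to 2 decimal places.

N_eff = (129.0 − 1.76)/6.02 = 21.1362 bits.
23 − 21.1362 = 1.86 bits below nominal.

1.86 bits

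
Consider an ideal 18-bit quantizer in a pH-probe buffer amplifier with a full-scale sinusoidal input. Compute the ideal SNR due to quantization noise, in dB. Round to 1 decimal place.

For an ideal N-bit converter with full-scale sine input, SNR = 6.02 N + 1.76 dB. SNR = 6.02 × 18 + 1.76 = 108.36 + 1.76 = 110.12 dB.

110.1 dB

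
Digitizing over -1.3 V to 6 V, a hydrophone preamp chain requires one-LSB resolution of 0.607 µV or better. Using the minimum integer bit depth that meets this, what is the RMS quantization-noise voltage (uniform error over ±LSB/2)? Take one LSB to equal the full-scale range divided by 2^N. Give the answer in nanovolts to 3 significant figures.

Range = 6 − (-1.3) = 7.3 V.
Required number of levels: 7.3/0.607 µV = 1.2026e7; smallest N with 2^N ≥ that is 24.
One LSB is 7.3 V / 16777216 = 435.11 nV.
RMS noise = LSB/√12 = 126 nV.

126 nV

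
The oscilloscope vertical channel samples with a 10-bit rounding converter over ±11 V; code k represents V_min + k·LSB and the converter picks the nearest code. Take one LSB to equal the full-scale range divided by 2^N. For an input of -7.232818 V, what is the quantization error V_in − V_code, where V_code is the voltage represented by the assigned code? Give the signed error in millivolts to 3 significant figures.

The full-scale span is 11 − (-11) = 22 V. LSB = 22 V / 2^10 ≈ 21.48 mV.
(-7.232818 − (-11)) / LSB = 3.767182 × 1024/22 = 175.3452. Nearest integer: k = 175.
V_code = V_min + k × range/2^10 = -11 + 175 × 22/1024 = -7.240234375 V.
Error = V_in − V_code = -7.232818 − (-7.240234375) = +7.42 mV.

+7.42 mV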